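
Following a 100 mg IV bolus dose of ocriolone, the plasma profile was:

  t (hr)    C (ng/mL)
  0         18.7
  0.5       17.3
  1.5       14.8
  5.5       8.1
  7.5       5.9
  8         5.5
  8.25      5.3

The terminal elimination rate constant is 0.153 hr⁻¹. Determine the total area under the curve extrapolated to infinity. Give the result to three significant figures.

AUC = 124 ng/mL·hr

Trapezoidal AUC_0→8.25:
  [0→0.5]: (18.7+17.3)/2 × 0.5 = 9.0
  [0.5→1.5]: (17.3+14.8)/2 × 1 = 16.05
  [1.5→5.5]: (14.8+8.1)/2 × 4 = 45.8
  [5.5→7.5]: (8.1+5.9)/2 × 2 = 14.0
  [7.5→8]: (5.9+5.5)/2 × 0.5 = 2.85
  [8→8.25]: (5.5+5.3)/2 × 0.25 = 1.35
  Sum = 89.05 ng/mL·hr
Extrapolated tail: C_last / k_e = 5.3 / 0.153 = 34.641
AUC_0→∞ = 89.05 + 34.641 = 123.691 ng/mL·hr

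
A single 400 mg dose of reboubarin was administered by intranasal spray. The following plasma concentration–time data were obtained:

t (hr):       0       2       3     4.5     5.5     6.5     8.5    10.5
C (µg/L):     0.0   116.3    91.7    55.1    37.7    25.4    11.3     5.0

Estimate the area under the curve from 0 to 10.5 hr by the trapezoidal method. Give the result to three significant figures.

AUC = 461 µg/L·hr

Trapezoidal AUC_0→10.5:
  [0→2]: (0.0+116.3)/2 × 2 = 116.3
  [2→3]: (116.3+91.7)/2 × 1 = 104.0
  [3→4.5]: (91.7+55.1)/2 × 1.5 = 110.1
  [4.5→5.5]: (55.1+37.7)/2 × 1 = 46.4
  [5.5→6.5]: (37.7+25.4)/2 × 1 = 31.55
  [6.5→8.5]: (25.4+11.3)/2 × 2 = 36.7
  [8.5→10.5]: (11.3+5.0)/2 × 2 = 16.3
  Sum = 461.35 µg/L·hr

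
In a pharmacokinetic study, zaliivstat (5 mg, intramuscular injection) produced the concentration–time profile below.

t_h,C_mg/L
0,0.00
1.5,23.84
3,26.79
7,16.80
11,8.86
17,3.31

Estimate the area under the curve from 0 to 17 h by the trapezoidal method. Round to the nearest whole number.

AUC = 231 mg/L·h

Trapezoidal AUC_0→17:
  [0→1.5]: (0.00+23.84)/2 × 1.5 = 17.88
  [1.5→3]: (23.84+26.79)/2 × 1.5 = 37.9725
  [3→7]: (26.79+16.80)/2 × 4 = 87.18
  [7→11]: (16.80+8.86)/2 × 4 = 51.32
  [11→17]: (8.86+3.31)/2 × 6 = 36.51
  Sum = 230.8625 mg/L·h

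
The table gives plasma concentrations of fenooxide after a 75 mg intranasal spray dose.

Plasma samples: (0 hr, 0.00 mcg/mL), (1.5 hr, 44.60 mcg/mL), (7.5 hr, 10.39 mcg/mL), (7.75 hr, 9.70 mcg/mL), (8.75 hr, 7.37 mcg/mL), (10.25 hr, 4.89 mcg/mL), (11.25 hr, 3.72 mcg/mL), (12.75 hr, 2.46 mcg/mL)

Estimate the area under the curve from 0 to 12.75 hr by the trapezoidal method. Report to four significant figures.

AUC = 227.6 mcg/mL·hr

Trapezoidal AUC_0→12.75:
  [0→1.5]: (0.00+44.60)/2 × 1.5 = 33.45
  [1.5→7.5]: (44.60+10.39)/2 × 6 = 164.97
  [7.5→7.75]: (10.39+9.70)/2 × 0.25 = 2.51125
  [7.75→8.75]: (9.70+7.37)/2 × 1 = 8.535
  [8.75→10.25]: (7.37+4.89)/2 × 1.5 = 9.195
  [10.25→11.25]: (4.89+3.72)/2 × 1 = 4.305
  [11.25→12.75]: (3.72+2.46)/2 × 1.5 = 4.635
  Sum = 227.60125 mcg/mL·hr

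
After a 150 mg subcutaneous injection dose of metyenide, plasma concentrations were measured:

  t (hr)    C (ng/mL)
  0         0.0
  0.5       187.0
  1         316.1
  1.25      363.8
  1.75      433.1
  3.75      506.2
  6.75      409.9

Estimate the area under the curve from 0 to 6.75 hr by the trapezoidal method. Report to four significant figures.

Trapezoidal AUC_0→6.75:
  [0→0.5]: (0.0+187.0)/2 × 0.5 = 46.75
  [0.5→1]: (187.0+316.1)/2 × 0.5 = 125.775
  [1→1.25]: (316.1+363.8)/2 × 0.25 = 84.9875
  [1.25→1.75]: (363.8+433.1)/2 × 0.5 = 199.225
  [1.75→3.75]: (433.1+506.2)/2 × 2 = 939.3
  [3.75→6.75]: (506.2+409.9)/2 × 3 = 1374.15
  Sum = 2770.1875 ng/mL·hr

AUC = 2770 ng/mL·hr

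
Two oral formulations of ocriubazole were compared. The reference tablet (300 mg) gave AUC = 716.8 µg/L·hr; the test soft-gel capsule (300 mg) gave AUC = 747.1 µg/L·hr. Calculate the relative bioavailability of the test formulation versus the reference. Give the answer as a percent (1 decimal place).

F_rel = (AUC_test/D_test) / (AUC_ref/D_ref)
      = (747.1/300) / (716.8/300)
      = 2.49033 / 2.38933 = 1.0423 = 104.23%

F_rel = 104.2%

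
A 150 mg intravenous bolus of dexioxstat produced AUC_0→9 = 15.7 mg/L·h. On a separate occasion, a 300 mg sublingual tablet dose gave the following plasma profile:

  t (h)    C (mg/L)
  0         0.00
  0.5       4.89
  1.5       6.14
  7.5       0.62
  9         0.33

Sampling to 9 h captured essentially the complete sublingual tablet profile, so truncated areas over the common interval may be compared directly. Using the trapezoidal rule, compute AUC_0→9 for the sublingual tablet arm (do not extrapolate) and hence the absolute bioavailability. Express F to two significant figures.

F = 0.88

Trapezoidal AUC_0→9 (sublingual tablet):
  [0→0.5]: (0.00+4.89)/2 × 0.5 = 1.2225
  [0.5→1.5]: (4.89+6.14)/2 × 1 = 5.515
  [1.5→7.5]: (6.14+0.62)/2 × 6 = 20.28
  [7.5→9]: (0.62+0.33)/2 × 1.5 = 0.7125
  Sum = 27.73 mg/L·h
F = (AUC_ev/D_ev)/(AUC_iv/D_iv) = (27.73/300)/(15.7/150) = 0.0924333/0.104667 = 0.8831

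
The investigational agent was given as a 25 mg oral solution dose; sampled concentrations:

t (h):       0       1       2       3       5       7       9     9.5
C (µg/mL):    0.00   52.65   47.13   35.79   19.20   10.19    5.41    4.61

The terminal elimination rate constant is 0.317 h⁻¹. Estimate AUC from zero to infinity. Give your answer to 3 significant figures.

Trapezoidal AUC_0→9.5:
  [0→1]: (0.00+52.65)/2 × 1 = 26.325
  [1→2]: (52.65+47.13)/2 × 1 = 49.89
  [2→3]: (47.13+35.79)/2 × 1 = 41.46
  [3→5]: (35.79+19.20)/2 × 2 = 54.99
  [5→7]: (19.20+10.19)/2 × 2 = 29.39
  [7→9]: (10.19+5.41)/2 × 2 = 15.6
  [9→9.5]: (5.41+4.61)/2 × 0.5 = 2.505
  Sum = 220.16 µg/mL·h
Extrapolated tail: C_last / k_e = 4.61 / 0.317 = 14.543
AUC_0→∞ = 220.16 + 14.543 = 234.703 µg/mL·h

AUC = 235 µg/mL·h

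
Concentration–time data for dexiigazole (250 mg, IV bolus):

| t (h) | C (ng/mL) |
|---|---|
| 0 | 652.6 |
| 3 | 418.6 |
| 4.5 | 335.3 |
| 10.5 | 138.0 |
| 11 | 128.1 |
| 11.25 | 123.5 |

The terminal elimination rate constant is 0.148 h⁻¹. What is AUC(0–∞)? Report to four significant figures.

Trapezoidal AUC_0→11.25:
  [0→3]: (652.6+418.6)/2 × 3 = 1606.8
  [3→4.5]: (418.6+335.3)/2 × 1.5 = 565.425
  [4.5→10.5]: (335.3+138.0)/2 × 6 = 1419.9
  [10.5→11]: (138.0+128.1)/2 × 0.5 = 66.525
  [11→11.25]: (128.1+123.5)/2 × 0.25 = 31.45
  Sum = 3690.1 ng/mL·h
Extrapolated tail: C_last / k_e = 123.5 / 0.148 = 834.459
AUC_0→∞ = 3690.1 + 834.459 = 4524.559 ng/mL·h

AUC = 4525 ng/mL·h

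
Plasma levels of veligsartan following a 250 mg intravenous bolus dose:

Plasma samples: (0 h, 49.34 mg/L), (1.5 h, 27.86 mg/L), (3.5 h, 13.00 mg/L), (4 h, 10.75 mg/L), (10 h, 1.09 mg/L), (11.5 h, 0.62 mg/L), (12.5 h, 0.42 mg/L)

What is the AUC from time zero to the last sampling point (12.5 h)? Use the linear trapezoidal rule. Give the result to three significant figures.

AUC = 142 mg/L·h

Trapezoidal AUC_0→12.5:
  [0→1.5]: (49.34+27.86)/2 × 1.5 = 57.9
  [1.5→3.5]: (27.86+13.00)/2 × 2 = 40.86
  [3.5→4]: (13.00+10.75)/2 × 0.5 = 5.9375
  [4→10]: (10.75+1.09)/2 × 6 = 35.52
  [10→11.5]: (1.09+0.62)/2 × 1.5 = 1.2825
  [11.5→12.5]: (0.62+0.42)/2 × 1 = 0.52
  Sum = 142.02 mg/L·h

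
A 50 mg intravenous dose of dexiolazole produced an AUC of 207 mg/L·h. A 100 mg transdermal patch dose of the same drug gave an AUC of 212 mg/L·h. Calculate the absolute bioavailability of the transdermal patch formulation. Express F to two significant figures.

F = (AUC_ev / D_ev) / (AUC_iv / D_iv)
  = (212/100) / (207/50)
  = 2.12 / 4.14 = 0.5121

F = 0.51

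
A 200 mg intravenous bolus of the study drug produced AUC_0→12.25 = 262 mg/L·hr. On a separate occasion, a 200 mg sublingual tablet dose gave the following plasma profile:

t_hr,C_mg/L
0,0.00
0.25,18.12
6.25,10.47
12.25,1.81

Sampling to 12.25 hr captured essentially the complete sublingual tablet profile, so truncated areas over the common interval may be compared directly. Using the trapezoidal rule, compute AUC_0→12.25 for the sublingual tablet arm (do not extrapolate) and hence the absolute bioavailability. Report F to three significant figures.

F = 0.477

Trapezoidal AUC_0→12.25 (sublingual tablet):
  [0→0.25]: (0.00+18.12)/2 × 0.25 = 2.265
  [0.25→6.25]: (18.12+10.47)/2 × 6 = 85.77
  [6.25→12.25]: (10.47+1.81)/2 × 6 = 36.84
  Sum = 124.875 mg/L·hr
F = (AUC_ev/D_ev)/(AUC_iv/D_iv) = (124.875/200)/(262/200) = 0.624375/1.31 = 0.4766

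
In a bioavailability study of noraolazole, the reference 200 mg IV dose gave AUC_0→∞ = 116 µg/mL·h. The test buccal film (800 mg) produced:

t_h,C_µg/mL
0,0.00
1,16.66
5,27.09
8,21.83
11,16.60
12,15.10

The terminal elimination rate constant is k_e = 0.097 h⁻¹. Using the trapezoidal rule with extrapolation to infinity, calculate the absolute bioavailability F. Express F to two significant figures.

Trapezoidal AUC_0→12 (buccal film):
  [0→1]: (0.00+16.66)/2 × 1 = 8.33
  [1→5]: (16.66+27.09)/2 × 4 = 87.5
  [5→8]: (27.09+21.83)/2 × 3 = 73.38
  [8→11]: (21.83+16.60)/2 × 3 = 57.645
  [11→12]: (16.60+15.10)/2 × 1 = 15.85
  Sum = 242.705 µg/mL·h
Tail: C_last/k_e = 15.10/0.097 = 155.670
AUC_0→∞ (buccal film) = 242.705 + 155.670 = 398.375 µg/mL·h
F = (AUC_ev/D_ev)/(AUC_iv/D_iv) = (398.375/800)/(116/200) = 0.49796875/0.58 = 0.8586

F = 0.86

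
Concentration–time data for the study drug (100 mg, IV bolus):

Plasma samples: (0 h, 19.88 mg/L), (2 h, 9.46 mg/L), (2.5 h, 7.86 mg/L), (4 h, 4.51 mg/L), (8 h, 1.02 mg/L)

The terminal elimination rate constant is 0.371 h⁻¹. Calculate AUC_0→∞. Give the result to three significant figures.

AUC = 56.8 mg/L·h

Trapezoidal AUC_0→8:
  [0→2]: (19.88+9.46)/2 × 2 = 29.34
  [2→2.5]: (9.46+7.86)/2 × 0.5 = 4.33
  [2.5→4]: (7.86+4.51)/2 × 1.5 = 9.2775
  [4→8]: (4.51+1.02)/2 × 4 = 11.06
  Sum = 54.0075 mg/L·h
Extrapolated tail: C_last / k_e = 1.02 / 0.371 = 2.749
AUC_0→∞ = 54.0075 + 2.749 = 56.7565 mg/L·h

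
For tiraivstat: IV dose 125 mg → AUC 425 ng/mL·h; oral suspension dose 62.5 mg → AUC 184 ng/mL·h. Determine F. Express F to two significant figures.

F = 0.87

F = (AUC_ev / D_ev) / (AUC_iv / D_iv)
  = (184/62.5) / (425/125)
  = 2.944 / 3.4 = 0.8659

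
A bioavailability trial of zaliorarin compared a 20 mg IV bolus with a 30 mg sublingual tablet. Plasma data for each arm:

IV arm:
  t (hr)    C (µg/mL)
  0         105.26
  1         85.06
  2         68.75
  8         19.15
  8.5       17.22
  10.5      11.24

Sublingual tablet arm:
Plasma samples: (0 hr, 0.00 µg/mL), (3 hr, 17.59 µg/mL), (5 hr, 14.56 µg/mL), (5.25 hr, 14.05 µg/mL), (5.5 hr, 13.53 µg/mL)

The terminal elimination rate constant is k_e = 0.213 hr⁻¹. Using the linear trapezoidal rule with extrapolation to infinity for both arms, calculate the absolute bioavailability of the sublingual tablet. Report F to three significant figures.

F = 0.164

Trapezoidal AUC_0→10.5 (IV):
  [0→1]: (105.26+85.06)/2 × 1 = 95.16
  [1→2]: (85.06+68.75)/2 × 1 = 76.905
  [2→8]: (68.75+19.15)/2 × 6 = 263.7
  [8→8.5]: (19.15+17.22)/2 × 0.5 = 9.0925
  [8.5→10.5]: (17.22+11.24)/2 × 2 = 28.46
  Sum = 473.3175 µg/mL·hr
IV tail: 11.24/0.213 = 52.770; AUC_iv,0→∞ = 473.3175 + 52.770 = 526.0875 µg/mL·hr
Trapezoidal AUC_0→5.5 (sublingual tablet):
  [0→3]: (0.00+17.59)/2 × 3 = 26.385
  [3→5]: (17.59+14.56)/2 × 2 = 32.15
  [5→5.25]: (14.56+14.05)/2 × 0.25 = 3.57625
  [5.25→5.5]: (14.05+13.53)/2 × 0.25 = 3.4475
  Sum = 65.55875 µg/mL·hr
sublingual tablet tail: 13.53/0.213 = 63.521; AUC_ev,0→∞ = 65.55875 + 63.521 = 129.07975 µg/mL·hr
F = (AUC_ev/D_ev)/(AUC_iv/D_iv) = (129.07975/30)/(526.0875/20) = 4.30266/26.304375 = 0.1636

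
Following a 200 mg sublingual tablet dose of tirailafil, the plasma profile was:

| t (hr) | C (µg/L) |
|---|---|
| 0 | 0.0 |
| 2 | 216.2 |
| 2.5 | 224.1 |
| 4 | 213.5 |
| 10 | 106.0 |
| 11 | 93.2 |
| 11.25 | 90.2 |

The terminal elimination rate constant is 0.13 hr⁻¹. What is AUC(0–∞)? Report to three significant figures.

AUC = 2430 µg/L·hr

Trapezoidal AUC_0→11.25:
  [0→2]: (0.0+216.2)/2 × 2 = 216.2
  [2→2.5]: (216.2+224.1)/2 × 0.5 = 110.075
  [2.5→4]: (224.1+213.5)/2 × 1.5 = 328.2
  [4→10]: (213.5+106.0)/2 × 6 = 958.5
  [10→11]: (106.0+93.2)/2 × 1 = 99.6
  [11→11.25]: (93.2+90.2)/2 × 0.25 = 22.925
  Sum = 1735.5 µg/L·hr
Extrapolated tail: C_last / k_e = 90.2 / 0.13 = 693.846
AUC_0→∞ = 1735.5 + 693.846 = 2429.346 µg/L·hr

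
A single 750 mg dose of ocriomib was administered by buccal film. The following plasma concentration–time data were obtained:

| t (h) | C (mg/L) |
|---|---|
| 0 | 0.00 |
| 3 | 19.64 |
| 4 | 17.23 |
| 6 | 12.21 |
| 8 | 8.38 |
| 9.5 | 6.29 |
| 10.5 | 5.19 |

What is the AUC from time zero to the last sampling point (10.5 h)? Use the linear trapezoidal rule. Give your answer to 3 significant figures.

AUC = 115 mg/L·h

Trapezoidal AUC_0→10.5:
  [0→3]: (0.00+19.64)/2 × 3 = 29.46
  [3→4]: (19.64+17.23)/2 × 1 = 18.435
  [4→6]: (17.23+12.21)/2 × 2 = 29.44
  [6→8]: (12.21+8.38)/2 × 2 = 20.59
  [8→9.5]: (8.38+6.29)/2 × 1.5 = 11.0025
  [9.5→10.5]: (6.29+5.19)/2 × 1 = 5.74
  Sum = 114.6675 mg/L·h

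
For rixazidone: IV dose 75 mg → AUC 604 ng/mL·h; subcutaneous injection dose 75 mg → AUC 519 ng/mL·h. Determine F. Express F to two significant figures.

F = (AUC_ev / D_ev) / (AUC_iv / D_iv)
  = (519/75) / (604/75)
  = 6.92 / 8.05333 = 0.8593

F = 0.86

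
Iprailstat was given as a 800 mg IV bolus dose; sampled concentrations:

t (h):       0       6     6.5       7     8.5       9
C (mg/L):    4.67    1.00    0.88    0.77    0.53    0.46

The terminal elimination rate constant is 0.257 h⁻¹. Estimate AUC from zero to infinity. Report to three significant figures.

Trapezoidal AUC_0→9:
  [0→6]: (4.67+1.00)/2 × 6 = 17.01
  [6→6.5]: (1.00+0.88)/2 × 0.5 = 0.47
  [6.5→7]: (0.88+0.77)/2 × 0.5 = 0.4125
  [7→8.5]: (0.77+0.53)/2 × 1.5 = 0.975
  [8.5→9]: (0.53+0.46)/2 × 0.5 = 0.2475
  Sum = 19.115 mg/L·h
Extrapolated tail: C_last / k_e = 0.46 / 0.257 = 1.790
AUC_0→∞ = 19.115 + 1.790 = 20.905 mg/L·h

AUC = 20.9 mg/L·h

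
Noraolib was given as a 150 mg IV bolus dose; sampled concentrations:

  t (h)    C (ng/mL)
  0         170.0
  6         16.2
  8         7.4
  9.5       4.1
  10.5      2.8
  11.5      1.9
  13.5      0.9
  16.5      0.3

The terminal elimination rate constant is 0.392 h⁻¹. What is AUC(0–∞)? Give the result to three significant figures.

AUC = 602 ng/mL·h

Trapezoidal AUC_0→16.5:
  [0→6]: (170.0+16.2)/2 × 6 = 558.6
  [6→8]: (16.2+7.4)/2 × 2 = 23.6
  [8→9.5]: (7.4+4.1)/2 × 1.5 = 8.625
  [9.5→10.5]: (4.1+2.8)/2 × 1 = 3.45
  [10.5→11.5]: (2.8+1.9)/2 × 1 = 2.35
  [11.5→13.5]: (1.9+0.9)/2 × 2 = 2.8
  [13.5→16.5]: (0.9+0.3)/2 × 3 = 1.8
  Sum = 601.225 ng/mL·h
Extrapolated tail: C_last / k_e = 0.3 / 0.392 = 0.765
AUC_0→∞ = 601.225 + 0.765 = 601.99 ng/mL·h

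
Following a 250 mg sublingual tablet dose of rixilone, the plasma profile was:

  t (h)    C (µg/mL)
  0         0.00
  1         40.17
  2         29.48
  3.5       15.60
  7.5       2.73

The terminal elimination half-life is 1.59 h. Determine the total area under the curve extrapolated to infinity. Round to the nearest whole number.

AUC = 132 µg/mL·h

Trapezoidal AUC_0→7.5:
  [0→1]: (0.00+40.17)/2 × 1 = 20.085
  [1→2]: (40.17+29.48)/2 × 1 = 34.825
  [2→3.5]: (29.48+15.60)/2 × 1.5 = 33.81
  [3.5→7.5]: (15.60+2.73)/2 × 4 = 36.66
  Sum = 125.38 µg/mL·h
k_e = ln2 / t½ = 0.693147 / 1.59 = 0.4359 h^-1
Extrapolated tail: C_last / k_e = 2.73 / 0.4359 = 6.263
AUC_0→∞ = 125.38 + 6.263 = 131.643 µg/mL·h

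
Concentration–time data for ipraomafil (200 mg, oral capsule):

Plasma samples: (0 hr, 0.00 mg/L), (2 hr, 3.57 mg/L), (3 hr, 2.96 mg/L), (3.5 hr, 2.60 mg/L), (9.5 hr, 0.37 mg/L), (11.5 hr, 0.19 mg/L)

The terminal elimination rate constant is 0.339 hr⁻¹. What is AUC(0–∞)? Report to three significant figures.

Trapezoidal AUC_0→11.5:
  [0→2]: (0.00+3.57)/2 × 2 = 3.57
  [2→3]: (3.57+2.96)/2 × 1 = 3.265
  [3→3.5]: (2.96+2.60)/2 × 0.5 = 1.39
  [3.5→9.5]: (2.60+0.37)/2 × 6 = 8.91
  [9.5→11.5]: (0.37+0.19)/2 × 2 = 0.56
  Sum = 17.695 mg/L·hr
Extrapolated tail: C_last / k_e = 0.19 / 0.339 = 0.560
AUC_0→∞ = 17.695 + 0.560 = 18.255 mg/L·hr

AUC = 18.3 mg/L·hr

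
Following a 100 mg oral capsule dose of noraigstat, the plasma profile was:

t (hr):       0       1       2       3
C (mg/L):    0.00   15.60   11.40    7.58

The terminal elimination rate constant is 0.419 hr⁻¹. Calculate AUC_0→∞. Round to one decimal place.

AUC = 48.9 mg/L·hr

Trapezoidal AUC_0→3:
  [0→1]: (0.00+15.60)/2 × 1 = 7.8
  [1→2]: (15.60+11.40)/2 × 1 = 13.5
  [2→3]: (11.40+7.58)/2 × 1 = 9.49
  Sum = 30.79 mg/L·hr
Extrapolated tail: C_last / k_e = 7.58 / 0.419 = 18.091
AUC_0→∞ = 30.79 + 18.091 = 48.881 mg/L·hr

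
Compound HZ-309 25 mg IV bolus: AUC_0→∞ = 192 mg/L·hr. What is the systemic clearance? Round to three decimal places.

CL = 0.130 L/hr

CL = Dose_iv / AUC_0→∞
   = 25 / 192 = 0.130208 L/hr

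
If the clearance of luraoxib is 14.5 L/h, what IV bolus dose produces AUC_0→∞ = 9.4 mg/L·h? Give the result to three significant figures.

Dose_iv = CL × AUC_0→∞
     = 14.5 × 9.4 = 136.3 mg

Dose = 136 mg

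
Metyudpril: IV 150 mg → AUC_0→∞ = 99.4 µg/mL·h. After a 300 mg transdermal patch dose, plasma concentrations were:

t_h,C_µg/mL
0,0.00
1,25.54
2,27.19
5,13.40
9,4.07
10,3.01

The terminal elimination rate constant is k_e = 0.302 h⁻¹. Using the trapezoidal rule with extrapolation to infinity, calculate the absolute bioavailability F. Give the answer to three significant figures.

Trapezoidal AUC_0→10 (transdermal patch):
  [0→1]: (0.00+25.54)/2 × 1 = 12.77
  [1→2]: (25.54+27.19)/2 × 1 = 26.365
  [2→5]: (27.19+13.40)/2 × 3 = 60.885
  [5→9]: (13.40+4.07)/2 × 4 = 34.94
  [9→10]: (4.07+3.01)/2 × 1 = 3.54
  Sum = 138.5 µg/mL·h
Tail: C_last/k_e = 3.01/0.302 = 9.967
AUC_0→∞ (transdermal patch) = 138.5 + 9.967 = 148.467 µg/mL·h
F = (AUC_ev/D_ev)/(AUC_iv/D_iv) = (148.467/300)/(99.4/150) = 0.49489/0.662667 = 0.7468

F = 0.747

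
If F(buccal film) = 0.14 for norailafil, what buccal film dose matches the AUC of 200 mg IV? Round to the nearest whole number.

For equal systemic exposure: F × D_ev = D_iv
D_ev = D_iv / F = 200 / 0.14 = 1428.57 mg

D_buccal = 1429 mg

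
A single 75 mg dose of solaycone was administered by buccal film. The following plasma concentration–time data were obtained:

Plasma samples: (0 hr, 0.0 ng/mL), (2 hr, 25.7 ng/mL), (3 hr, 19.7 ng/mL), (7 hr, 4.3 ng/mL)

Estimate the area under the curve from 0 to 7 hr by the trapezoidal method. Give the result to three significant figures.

Trapezoidal AUC_0→7:
  [0→2]: (0.0+25.7)/2 × 2 = 25.7
  [2→3]: (25.7+19.7)/2 × 1 = 22.7
  [3→7]: (19.7+4.3)/2 × 4 = 48.0
  Sum = 96.4 ng/mL·hr

AUC = 96.4 ng/mL·hr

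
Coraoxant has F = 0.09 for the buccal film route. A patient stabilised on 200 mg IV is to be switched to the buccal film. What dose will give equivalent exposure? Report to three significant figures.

D_buccal = 2220 mg

For equal systemic exposure: F × D_ev = D_iv
D_ev = D_iv / F = 200 / 0.09 = 2222.22 mg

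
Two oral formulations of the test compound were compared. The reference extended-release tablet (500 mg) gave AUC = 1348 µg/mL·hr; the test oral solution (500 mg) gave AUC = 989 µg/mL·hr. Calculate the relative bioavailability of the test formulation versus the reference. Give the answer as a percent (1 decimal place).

F_rel = (AUC_test/D_test) / (AUC_ref/D_ref)
      = (989/500) / (1348/500)
      = 1.978 / 2.696 = 0.7337 = 73.37%

F_rel = 73.4%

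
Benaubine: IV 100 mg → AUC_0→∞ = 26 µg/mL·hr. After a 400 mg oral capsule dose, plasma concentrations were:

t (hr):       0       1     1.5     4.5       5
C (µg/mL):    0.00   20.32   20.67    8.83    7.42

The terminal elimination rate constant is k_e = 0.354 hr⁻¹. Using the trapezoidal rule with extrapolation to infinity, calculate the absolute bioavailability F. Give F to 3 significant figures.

Trapezoidal AUC_0→5 (oral capsule):
  [0→1]: (0.00+20.32)/2 × 1 = 10.16
  [1→1.5]: (20.32+20.67)/2 × 0.5 = 10.2475
  [1.5→4.5]: (20.67+8.83)/2 × 3 = 44.25
  [4.5→5]: (8.83+7.42)/2 × 0.5 = 4.0625
  Sum = 68.72 µg/mL·hr
Tail: C_last/k_e = 7.42/0.354 = 20.960
AUC_0→∞ (oral capsule) = 68.72 + 20.960 = 89.68 µg/mL·hr
F = (AUC_ev/D_ev)/(AUC_iv/D_iv) = (89.68/400)/(26/100) = 0.2242/0.26 = 0.8623

F = 0.862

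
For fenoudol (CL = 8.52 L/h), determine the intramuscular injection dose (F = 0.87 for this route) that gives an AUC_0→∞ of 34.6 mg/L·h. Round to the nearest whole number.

Dose = 339 mg

Dose = CL × AUC_0→∞ / F
     = 8.52 × 34.6 / 0.87 = 338.841 mg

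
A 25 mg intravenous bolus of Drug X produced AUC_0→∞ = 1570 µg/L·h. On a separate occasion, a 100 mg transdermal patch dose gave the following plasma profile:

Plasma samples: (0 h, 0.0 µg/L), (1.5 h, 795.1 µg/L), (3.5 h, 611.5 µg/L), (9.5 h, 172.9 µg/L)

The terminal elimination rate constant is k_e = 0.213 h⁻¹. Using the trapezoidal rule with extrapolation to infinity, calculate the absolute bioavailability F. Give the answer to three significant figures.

F = 0.823

Trapezoidal AUC_0→9.5 (transdermal patch):
  [0→1.5]: (0.0+795.1)/2 × 1.5 = 596.325
  [1.5→3.5]: (795.1+611.5)/2 × 2 = 1406.6
  [3.5→9.5]: (611.5+172.9)/2 × 6 = 2353.2
  Sum = 4356.125 µg/L·h
Tail: C_last/k_e = 172.9/0.213 = 811.737
AUC_0→∞ (transdermal patch) = 4356.125 + 811.737 = 5167.862 µg/L·h
F = (AUC_ev/D_ev)/(AUC_iv/D_iv) = (5167.862/100)/(1570/25) = 51.67862/62.8 = 0.8229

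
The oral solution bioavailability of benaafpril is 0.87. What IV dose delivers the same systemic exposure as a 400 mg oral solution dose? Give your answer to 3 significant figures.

Systemic exposure from an extravascular dose = F × D_ev, so the equivalent IV dose is F × D_ev.
D_iv = F × D_ev = 0.87 × 400 = 348 mg

D_iv = 348 mg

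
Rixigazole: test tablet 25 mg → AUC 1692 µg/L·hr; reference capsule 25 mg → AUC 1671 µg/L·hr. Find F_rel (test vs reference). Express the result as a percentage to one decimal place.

F_rel = 101.3%

F_rel = (AUC_test/D_test) / (AUC_ref/D_ref)
      = (1692/25) / (1671/25)
      = 67.68 / 66.84 = 1.0126 = 101.26%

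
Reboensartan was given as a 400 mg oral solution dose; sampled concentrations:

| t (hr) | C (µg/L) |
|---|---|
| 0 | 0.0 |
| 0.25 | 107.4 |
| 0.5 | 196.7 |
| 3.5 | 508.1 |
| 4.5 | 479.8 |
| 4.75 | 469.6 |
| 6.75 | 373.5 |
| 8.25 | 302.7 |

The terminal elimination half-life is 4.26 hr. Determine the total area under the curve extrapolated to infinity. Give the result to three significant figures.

Trapezoidal AUC_0→8.25:
  [0→0.25]: (0.0+107.4)/2 × 0.25 = 13.425
  [0.25→0.5]: (107.4+196.7)/2 × 0.25 = 38.0125
  [0.5→3.5]: (196.7+508.1)/2 × 3 = 1057.2
  [3.5→4.5]: (508.1+479.8)/2 × 1 = 493.95
  [4.5→4.75]: (479.8+469.6)/2 × 0.25 = 118.675
  [4.75→6.75]: (469.6+373.5)/2 × 2 = 843.1
  [6.75→8.25]: (373.5+302.7)/2 × 1.5 = 507.15
  Sum = 3071.5125 µg/L·hr
k_e = ln2 / t½ = 0.693147 / 4.26 = 0.1627 hr^-1
Extrapolated tail: C_last / k_e = 302.7 / 0.1627 = 1860.479
AUC_0→∞ = 3071.5125 + 1860.479 = 4931.9915 µg/L·hr

AUC = 4930 µg/L·hr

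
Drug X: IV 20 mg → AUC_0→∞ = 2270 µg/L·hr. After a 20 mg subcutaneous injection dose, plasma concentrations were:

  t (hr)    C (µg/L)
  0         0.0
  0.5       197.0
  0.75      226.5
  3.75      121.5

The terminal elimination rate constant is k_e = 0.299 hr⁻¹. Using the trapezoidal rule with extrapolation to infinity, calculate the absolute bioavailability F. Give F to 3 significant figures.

Trapezoidal AUC_0→3.75 (subcutaneous injection):
  [0→0.5]: (0.0+197.0)/2 × 0.5 = 49.25
  [0.5→0.75]: (197.0+226.5)/2 × 0.25 = 52.9375
  [0.75→3.75]: (226.5+121.5)/2 × 3 = 522.0
  Sum = 624.1875 µg/L·hr
Tail: C_last/k_e = 121.5/0.299 = 406.355
AUC_0→∞ (subcutaneous injection) = 624.1875 + 406.355 = 1030.5425 µg/L·hr
F = (AUC_ev/D_ev)/(AUC_iv/D_iv) = (1030.5425/20)/(2270/20) = 51.527125/113.5 = 0.4540

F = 0.454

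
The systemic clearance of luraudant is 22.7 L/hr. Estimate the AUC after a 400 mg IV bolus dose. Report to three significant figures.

AUC_0→∞ = Dose_iv / CL
        = 400 / 22.7 = 17.6211 mg/L·hr

AUC = 17.6 mg/L·hr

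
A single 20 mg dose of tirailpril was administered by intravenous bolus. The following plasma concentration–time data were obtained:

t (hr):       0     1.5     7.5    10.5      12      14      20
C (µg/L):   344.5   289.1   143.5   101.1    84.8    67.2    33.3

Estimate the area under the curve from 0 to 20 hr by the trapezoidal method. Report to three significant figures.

AUC = 2730 µg/L·hr

Trapezoidal AUC_0→20:
  [0→1.5]: (344.5+289.1)/2 × 1.5 = 475.2
  [1.5→7.5]: (289.1+143.5)/2 × 6 = 1297.8
  [7.5→10.5]: (143.5+101.1)/2 × 3 = 366.9
  [10.5→12]: (101.1+84.8)/2 × 1.5 = 139.425
  [12→14]: (84.8+67.2)/2 × 2 = 152.0
  [14→20]: (67.2+33.3)/2 × 6 = 301.5
  Sum = 2732.825 µg/L·hr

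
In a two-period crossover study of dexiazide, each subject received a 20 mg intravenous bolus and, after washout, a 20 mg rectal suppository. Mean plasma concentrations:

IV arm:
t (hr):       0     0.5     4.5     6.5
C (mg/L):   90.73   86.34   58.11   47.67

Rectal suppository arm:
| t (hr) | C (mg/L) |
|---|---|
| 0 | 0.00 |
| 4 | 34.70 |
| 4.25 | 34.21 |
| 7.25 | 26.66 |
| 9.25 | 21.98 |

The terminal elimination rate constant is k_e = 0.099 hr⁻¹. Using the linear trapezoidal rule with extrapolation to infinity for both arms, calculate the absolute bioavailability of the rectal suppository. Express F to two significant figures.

Trapezoidal AUC_0→6.5 (IV):
  [0→0.5]: (90.73+86.34)/2 × 0.5 = 44.2675
  [0.5→4.5]: (86.34+58.11)/2 × 4 = 288.9
  [4.5→6.5]: (58.11+47.67)/2 × 2 = 105.78
  Sum = 438.9475 mg/L·hr
IV tail: 47.67/0.099 = 481.515; AUC_iv,0→∞ = 438.9475 + 481.515 = 920.4625 mg/L·hr
Trapezoidal AUC_0→9.25 (rectal suppository):
  [0→4]: (0.00+34.70)/2 × 4 = 69.4
  [4→4.25]: (34.70+34.21)/2 × 0.25 = 8.61375
  [4.25→7.25]: (34.21+26.66)/2 × 3 = 91.305
  [7.25→9.25]: (26.66+21.98)/2 × 2 = 48.64
  Sum = 217.95875 mg/L·hr
rectal suppository tail: 21.98/0.099 = 222.020; AUC_ev,0→∞ = 217.95875 + 222.020 = 439.97875 mg/L·hr
F = (AUC_ev/D_ev)/(AUC_iv/D_iv) = (439.97875/20)/(920.4625/20) = 21.9989/46.023125 = 0.4780

F = 0.48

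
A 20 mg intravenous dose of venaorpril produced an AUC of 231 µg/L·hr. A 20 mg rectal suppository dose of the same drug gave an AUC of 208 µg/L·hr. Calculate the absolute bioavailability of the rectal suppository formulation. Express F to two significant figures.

F = (AUC_ev / D_ev) / (AUC_iv / D_iv)
  = (208/20) / (231/20)
  = 10.4 / 11.55 = 0.9004

F = 0.90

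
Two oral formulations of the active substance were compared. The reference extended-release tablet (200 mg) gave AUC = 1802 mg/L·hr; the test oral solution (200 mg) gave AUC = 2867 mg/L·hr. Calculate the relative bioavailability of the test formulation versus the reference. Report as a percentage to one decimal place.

F_rel = 159.1%

F_rel = (AUC_test/D_test) / (AUC_ref/D_ref)
      = (2867/200) / (1802/200)
      = 14.335 / 9.01 = 1.5910 = 159.10%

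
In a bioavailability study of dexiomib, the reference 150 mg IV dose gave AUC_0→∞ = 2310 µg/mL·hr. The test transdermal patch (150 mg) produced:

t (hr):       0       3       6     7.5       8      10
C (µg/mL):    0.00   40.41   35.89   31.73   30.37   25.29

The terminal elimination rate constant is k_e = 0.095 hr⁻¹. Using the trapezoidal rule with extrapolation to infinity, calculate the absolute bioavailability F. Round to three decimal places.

F = 0.244

Trapezoidal AUC_0→10 (transdermal patch):
  [0→3]: (0.00+40.41)/2 × 3 = 60.615
  [3→6]: (40.41+35.89)/2 × 3 = 114.45
  [6→7.5]: (35.89+31.73)/2 × 1.5 = 50.715
  [7.5→8]: (31.73+30.37)/2 × 0.5 = 15.525
  [8→10]: (30.37+25.29)/2 × 2 = 55.66
  Sum = 296.965 µg/mL·hr
Tail: C_last/k_e = 25.29/0.095 = 266.211
AUC_0→∞ (transdermal patch) = 296.965 + 266.211 = 563.176 µg/mL·hr
F = (AUC_ev/D_ev)/(AUC_iv/D_iv) = (563.176/150)/(2310/150) = 3.75451/15.4 = 0.2438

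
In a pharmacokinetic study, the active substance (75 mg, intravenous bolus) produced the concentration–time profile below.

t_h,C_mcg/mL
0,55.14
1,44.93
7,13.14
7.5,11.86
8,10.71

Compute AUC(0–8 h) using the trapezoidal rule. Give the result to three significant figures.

AUC = 236 mcg/mL·h

Trapezoidal AUC_0→8:
  [0→1]: (55.14+44.93)/2 × 1 = 50.035
  [1→7]: (44.93+13.14)/2 × 6 = 174.21
  [7→7.5]: (13.14+11.86)/2 × 0.5 = 6.25
  [7.5→8]: (11.86+10.71)/2 × 0.5 = 5.6425
  Sum = 236.1375 mcg/mL·h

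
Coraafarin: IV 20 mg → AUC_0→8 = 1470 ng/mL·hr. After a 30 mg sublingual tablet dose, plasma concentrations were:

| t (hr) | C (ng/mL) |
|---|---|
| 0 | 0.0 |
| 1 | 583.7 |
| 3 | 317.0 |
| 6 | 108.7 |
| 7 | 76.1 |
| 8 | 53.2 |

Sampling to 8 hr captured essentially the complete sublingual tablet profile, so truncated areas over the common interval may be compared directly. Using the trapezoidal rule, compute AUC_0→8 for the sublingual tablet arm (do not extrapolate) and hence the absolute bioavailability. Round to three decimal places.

F = 0.902

Trapezoidal AUC_0→8 (sublingual tablet):
  [0→1]: (0.0+583.7)/2 × 1 = 291.85
  [1→3]: (583.7+317.0)/2 × 2 = 900.7
  [3→6]: (317.0+108.7)/2 × 3 = 638.55
  [6→7]: (108.7+76.1)/2 × 1 = 92.4
  [7→8]: (76.1+53.2)/2 × 1 = 64.65
  Sum = 1988.15 ng/mL·hr
F = (AUC_ev/D_ev)/(AUC_iv/D_iv) = (1988.15/30)/(1470/20) = 66.2717/73.5 = 0.9017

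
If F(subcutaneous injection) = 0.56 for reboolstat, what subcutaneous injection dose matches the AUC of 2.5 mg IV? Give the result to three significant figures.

For equal systemic exposure: F × D_ev = D_iv
D_ev = D_iv / F = 2.5 / 0.56 = 4.46429 mg

D_subcutaneous = 4.46 mg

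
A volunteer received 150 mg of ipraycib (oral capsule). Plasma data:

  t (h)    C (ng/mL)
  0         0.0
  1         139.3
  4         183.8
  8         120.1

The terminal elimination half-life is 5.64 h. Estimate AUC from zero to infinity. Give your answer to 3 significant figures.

Trapezoidal AUC_0→8:
  [0→1]: (0.0+139.3)/2 × 1 = 69.65
  [1→4]: (139.3+183.8)/2 × 3 = 484.65
  [4→8]: (183.8+120.1)/2 × 4 = 607.8
  Sum = 1162.1 ng/mL·h
k_e = ln2 / t½ = 0.693147 / 5.64 = 0.1229 h^-1
Extrapolated tail: C_last / k_e = 120.1 / 0.1229 = 977.217
AUC_0→∞ = 1162.1 + 977.217 = 2139.317 ng/mL·h

AUC = 2140 ng/mL·h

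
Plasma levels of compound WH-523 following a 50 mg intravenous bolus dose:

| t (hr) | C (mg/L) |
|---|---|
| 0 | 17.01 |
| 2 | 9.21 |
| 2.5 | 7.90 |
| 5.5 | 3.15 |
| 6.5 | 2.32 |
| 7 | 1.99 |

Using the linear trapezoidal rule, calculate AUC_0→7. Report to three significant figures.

AUC = 50.9 mg/L·hr

Trapezoidal AUC_0→7:
  [0→2]: (17.01+9.21)/2 × 2 = 26.22
  [2→2.5]: (9.21+7.90)/2 × 0.5 = 4.2775
  [2.5→5.5]: (7.90+3.15)/2 × 3 = 16.575
  [5.5→6.5]: (3.15+2.32)/2 × 1 = 2.735
  [6.5→7]: (2.32+1.99)/2 × 0.5 = 1.0775
  Sum = 50.885 mg/L·hr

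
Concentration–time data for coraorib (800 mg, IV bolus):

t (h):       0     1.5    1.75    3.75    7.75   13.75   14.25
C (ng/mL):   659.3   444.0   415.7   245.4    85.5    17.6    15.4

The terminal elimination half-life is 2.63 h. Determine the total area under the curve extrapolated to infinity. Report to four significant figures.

AUC = 2634 ng/mL·h

Trapezoidal AUC_0→14.25:
  [0→1.5]: (659.3+444.0)/2 × 1.5 = 827.475
  [1.5→1.75]: (444.0+415.7)/2 × 0.25 = 107.4625
  [1.75→3.75]: (415.7+245.4)/2 × 2 = 661.1
  [3.75→7.75]: (245.4+85.5)/2 × 4 = 661.8
  [7.75→13.75]: (85.5+17.6)/2 × 6 = 309.3
  [13.75→14.25]: (17.6+15.4)/2 × 0.5 = 8.25
  Sum = 2575.3875 ng/mL·h
k_e = ln2 / t½ = 0.693147 / 2.63 = 0.2636 h^-1
Extrapolated tail: C_last / k_e = 15.4 / 0.2636 = 58.422
AUC_0→∞ = 2575.3875 + 58.422 = 2633.8095 ng/mL·h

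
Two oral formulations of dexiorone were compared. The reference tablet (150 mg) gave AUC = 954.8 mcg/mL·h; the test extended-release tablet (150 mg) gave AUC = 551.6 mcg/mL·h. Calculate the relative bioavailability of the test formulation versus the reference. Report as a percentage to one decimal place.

F_rel = (AUC_test/D_test) / (AUC_ref/D_ref)
      = (551.6/150) / (954.8/150)
      = 3.67733 / 6.36533 = 0.5777 = 57.77%

F_rel = 57.8%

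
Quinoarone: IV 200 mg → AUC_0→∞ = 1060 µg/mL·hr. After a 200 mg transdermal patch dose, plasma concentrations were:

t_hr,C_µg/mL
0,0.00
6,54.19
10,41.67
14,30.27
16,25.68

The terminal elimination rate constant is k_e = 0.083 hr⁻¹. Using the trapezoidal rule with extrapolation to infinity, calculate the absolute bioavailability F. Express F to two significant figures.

F = 0.81

Trapezoidal AUC_0→16 (transdermal patch):
  [0→6]: (0.00+54.19)/2 × 6 = 162.57
  [6→10]: (54.19+41.67)/2 × 4 = 191.72
  [10→14]: (41.67+30.27)/2 × 4 = 143.88
  [14→16]: (30.27+25.68)/2 × 2 = 55.95
  Sum = 554.12 µg/mL·hr
Tail: C_last/k_e = 25.68/0.083 = 309.398
AUC_0→∞ (transdermal patch) = 554.12 + 309.398 = 863.518 µg/mL·hr
F = (AUC_ev/D_ev)/(AUC_iv/D_iv) = (863.518/200)/(1060/200) = 4.31759/5.3 = 0.8146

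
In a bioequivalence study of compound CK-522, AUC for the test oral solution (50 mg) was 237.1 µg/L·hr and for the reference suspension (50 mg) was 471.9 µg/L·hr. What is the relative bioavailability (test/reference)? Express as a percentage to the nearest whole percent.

F_rel = (AUC_test/D_test) / (AUC_ref/D_ref)
      = (237.1/50) / (471.9/50)
      = 4.742 / 9.438 = 0.5024 = 50.24%

F_rel = 50%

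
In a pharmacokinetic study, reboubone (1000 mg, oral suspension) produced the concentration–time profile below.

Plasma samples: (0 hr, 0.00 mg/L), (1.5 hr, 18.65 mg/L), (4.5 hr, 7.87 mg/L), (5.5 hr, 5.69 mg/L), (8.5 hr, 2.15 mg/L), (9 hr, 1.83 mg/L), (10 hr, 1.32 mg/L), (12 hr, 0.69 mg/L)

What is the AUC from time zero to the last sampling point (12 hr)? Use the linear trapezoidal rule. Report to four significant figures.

Trapezoidal AUC_0→12:
  [0→1.5]: (0.00+18.65)/2 × 1.5 = 13.9875
  [1.5→4.5]: (18.65+7.87)/2 × 3 = 39.78
  [4.5→5.5]: (7.87+5.69)/2 × 1 = 6.78
  [5.5→8.5]: (5.69+2.15)/2 × 3 = 11.76
  [8.5→9]: (2.15+1.83)/2 × 0.5 = 0.995
  [9→10]: (1.83+1.32)/2 × 1 = 1.575
  [10→12]: (1.32+0.69)/2 × 2 = 2.01
  Sum = 76.8875 mg/L·hr

AUC = 76.89 mg/L·hr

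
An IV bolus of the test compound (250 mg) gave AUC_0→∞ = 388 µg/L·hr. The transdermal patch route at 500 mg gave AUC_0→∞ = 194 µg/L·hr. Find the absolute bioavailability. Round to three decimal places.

F = 0.250

F = (AUC_ev / D_ev) / (AUC_iv / D_iv)
  = (194/500) / (388/250)
  = 0.388 / 1.552 = 0.2500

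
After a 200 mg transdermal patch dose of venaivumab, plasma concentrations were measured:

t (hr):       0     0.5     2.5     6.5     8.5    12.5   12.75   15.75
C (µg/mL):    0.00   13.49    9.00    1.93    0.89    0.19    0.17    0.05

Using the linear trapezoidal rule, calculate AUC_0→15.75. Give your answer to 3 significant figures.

AUC = 53.1 µg/mL·hr

Trapezoidal AUC_0→15.75:
  [0→0.5]: (0.00+13.49)/2 × 0.5 = 3.3725
  [0.5→2.5]: (13.49+9.00)/2 × 2 = 22.49
  [2.5→6.5]: (9.00+1.93)/2 × 4 = 21.86
  [6.5→8.5]: (1.93+0.89)/2 × 2 = 2.82
  [8.5→12.5]: (0.89+0.19)/2 × 4 = 2.16
  [12.5→12.75]: (0.19+0.17)/2 × 0.25 = 0.045
  [12.75→15.75]: (0.17+0.05)/2 × 3 = 0.33
  Sum = 53.0775 µg/mL·hr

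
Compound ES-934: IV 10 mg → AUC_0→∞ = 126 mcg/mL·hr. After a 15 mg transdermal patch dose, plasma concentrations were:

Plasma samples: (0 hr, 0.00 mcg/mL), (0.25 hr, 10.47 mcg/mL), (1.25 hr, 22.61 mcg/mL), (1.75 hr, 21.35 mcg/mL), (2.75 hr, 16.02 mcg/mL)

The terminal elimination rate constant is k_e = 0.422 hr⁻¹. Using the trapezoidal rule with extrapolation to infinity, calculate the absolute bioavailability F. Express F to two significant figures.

Trapezoidal AUC_0→2.75 (transdermal patch):
  [0→0.25]: (0.00+10.47)/2 × 0.25 = 1.30875
  [0.25→1.25]: (10.47+22.61)/2 × 1 = 16.54
  [1.25→1.75]: (22.61+21.35)/2 × 0.5 = 10.99
  [1.75→2.75]: (21.35+16.02)/2 × 1 = 18.685
  Sum = 47.52375 mcg/mL·hr
Tail: C_last/k_e = 16.02/0.422 = 37.962
AUC_0→∞ (transdermal patch) = 47.52375 + 37.962 = 85.48575 mcg/mL·hr
F = (AUC_ev/D_ev)/(AUC_iv/D_iv) = (85.48575/15)/(126/10) = 5.69905/12.6 = 0.4523

F = 0.45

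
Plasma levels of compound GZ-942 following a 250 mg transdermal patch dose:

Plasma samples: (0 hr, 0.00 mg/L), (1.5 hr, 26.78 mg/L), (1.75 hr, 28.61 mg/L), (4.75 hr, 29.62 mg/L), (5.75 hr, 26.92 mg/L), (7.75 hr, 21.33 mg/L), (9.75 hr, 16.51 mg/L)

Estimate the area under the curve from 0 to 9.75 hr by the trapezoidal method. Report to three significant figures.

Trapezoidal AUC_0→9.75:
  [0→1.5]: (0.00+26.78)/2 × 1.5 = 20.085
  [1.5→1.75]: (26.78+28.61)/2 × 0.25 = 6.92375
  [1.75→4.75]: (28.61+29.62)/2 × 3 = 87.345
  [4.75→5.75]: (29.62+26.92)/2 × 1 = 28.27
  [5.75→7.75]: (26.92+21.33)/2 × 2 = 48.25
  [7.75→9.75]: (21.33+16.51)/2 × 2 = 37.84
  Sum = 228.71375 mg/L·hr

AUC = 229 mg/L·hr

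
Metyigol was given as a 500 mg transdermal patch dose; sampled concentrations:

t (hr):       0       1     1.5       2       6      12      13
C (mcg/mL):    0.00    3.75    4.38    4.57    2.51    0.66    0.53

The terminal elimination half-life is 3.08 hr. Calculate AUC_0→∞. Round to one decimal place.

AUC = 32.8 mcg/mL·hr

Trapezoidal AUC_0→13:
  [0→1]: (0.00+3.75)/2 × 1 = 1.875
  [1→1.5]: (3.75+4.38)/2 × 0.5 = 2.0325
  [1.5→2]: (4.38+4.57)/2 × 0.5 = 2.2375
  [2→6]: (4.57+2.51)/2 × 4 = 14.16
  [6→12]: (2.51+0.66)/2 × 6 = 9.51
  [12→13]: (0.66+0.53)/2 × 1 = 0.595
  Sum = 30.41 mcg/mL·hr
k_e = ln2 / t½ = 0.693147 / 3.08 = 0.2250 hr^-1
Extrapolated tail: C_last / k_e = 0.53 / 0.225 = 2.356
AUC_0→∞ = 30.41 + 2.356 = 32.766 mcg/mL·hr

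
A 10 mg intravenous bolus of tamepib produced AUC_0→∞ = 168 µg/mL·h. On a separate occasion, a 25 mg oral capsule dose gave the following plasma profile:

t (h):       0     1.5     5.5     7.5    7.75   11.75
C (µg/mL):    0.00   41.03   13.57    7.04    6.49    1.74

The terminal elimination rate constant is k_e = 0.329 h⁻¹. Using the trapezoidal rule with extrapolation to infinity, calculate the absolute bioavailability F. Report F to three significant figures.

F = 0.438

Trapezoidal AUC_0→11.75 (oral capsule):
  [0→1.5]: (0.00+41.03)/2 × 1.5 = 30.7725
  [1.5→5.5]: (41.03+13.57)/2 × 4 = 109.2
  [5.5→7.5]: (13.57+7.04)/2 × 2 = 20.61
  [7.5→7.75]: (7.04+6.49)/2 × 0.25 = 1.69125
  [7.75→11.75]: (6.49+1.74)/2 × 4 = 16.46
  Sum = 178.73375 µg/mL·h
Tail: C_last/k_e = 1.74/0.329 = 5.289
AUC_0→∞ (oral capsule) = 178.73375 + 5.289 = 184.02275 µg/mL·h
F = (AUC_ev/D_ev)/(AUC_iv/D_iv) = (184.02275/25)/(168/10) = 7.36091/16.8 = 0.4381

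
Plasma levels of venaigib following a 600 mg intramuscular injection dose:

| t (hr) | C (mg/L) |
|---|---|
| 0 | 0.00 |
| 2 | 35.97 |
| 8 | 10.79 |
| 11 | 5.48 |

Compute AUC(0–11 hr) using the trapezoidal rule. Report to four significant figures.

Trapezoidal AUC_0→11:
  [0→2]: (0.00+35.97)/2 × 2 = 35.97
  [2→8]: (35.97+10.79)/2 × 6 = 140.28
  [8→11]: (10.79+5.48)/2 × 3 = 24.405
  Sum = 200.655 mg/L·hr

AUC = 200.7 mg/L·hr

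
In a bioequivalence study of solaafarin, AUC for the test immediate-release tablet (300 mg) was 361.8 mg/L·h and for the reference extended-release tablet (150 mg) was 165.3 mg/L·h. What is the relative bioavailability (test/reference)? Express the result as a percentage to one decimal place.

F_rel = 109.4%

F_rel = (AUC_test/D_test) / (AUC_ref/D_ref)
      = (361.8/300) / (165.3/150)
      = 1.206 / 1.102 = 1.0944 = 109.44%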